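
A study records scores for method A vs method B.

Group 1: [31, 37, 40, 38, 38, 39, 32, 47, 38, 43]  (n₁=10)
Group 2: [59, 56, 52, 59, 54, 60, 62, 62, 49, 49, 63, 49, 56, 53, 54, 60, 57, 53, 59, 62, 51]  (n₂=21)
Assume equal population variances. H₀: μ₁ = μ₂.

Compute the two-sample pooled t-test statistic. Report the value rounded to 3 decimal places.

x̄₁=38.300, s₁=4.668, n₁=10
x̄₂=56.143, s₂=4.640, n₂=21
s_p² = [9·4.668² + 20·4.640²]/29 = 21.6094
SE = √(s_p²·(1/10+1/21)) = 1.7860
t = (38.300−56.143)/1.7860 = -9.9902
df = 29

test statistic = -9.990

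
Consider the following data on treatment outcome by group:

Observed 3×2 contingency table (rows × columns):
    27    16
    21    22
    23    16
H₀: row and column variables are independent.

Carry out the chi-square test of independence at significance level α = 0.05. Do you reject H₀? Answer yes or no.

reject H₀: no

Row totals [43, 43, 39], col totals [71, 54], n=125
χ² = (27−24.42)²/24.42 + (16−18.58)²/18.58 + (21−24.42)²/24.42 + (22−18.58)²/18.58 + (23−22.15)²/22.15 + (16−16.85)²/16.85 = 1.8152
df = 2
p-value (upper-tail) = 0.40349
At α=0.05: p ≥ α → fail to reject H₀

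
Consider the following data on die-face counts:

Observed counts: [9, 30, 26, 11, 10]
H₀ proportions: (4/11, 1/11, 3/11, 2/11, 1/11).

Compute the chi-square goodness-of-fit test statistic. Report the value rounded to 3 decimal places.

test statistic = 81.057

n = 86; E_i = n·p_i = [31.27, 7.82, 23.45, 15.64, 7.82]
χ² = (9−31.27)²/31.27 + (30−7.82)²/7.82 + (26−23.45)²/23.45 + (11−15.64)²/15.64 + (10−7.82)²/7.82 = 81.0572
df = 4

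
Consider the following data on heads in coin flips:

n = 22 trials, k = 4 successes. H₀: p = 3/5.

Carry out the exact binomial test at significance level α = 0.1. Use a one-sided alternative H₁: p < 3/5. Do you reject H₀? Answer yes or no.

Exact binomial: n=22, k=4, p₀=3/5=0.6000
P(X≤4) from Σ C(n,i)·p₀^i·(1−p₀)^(n−i)
p-value (one-sided, H₁ less) = 0.00008
At α=0.1: p < α → reject H₀

reject H₀: yes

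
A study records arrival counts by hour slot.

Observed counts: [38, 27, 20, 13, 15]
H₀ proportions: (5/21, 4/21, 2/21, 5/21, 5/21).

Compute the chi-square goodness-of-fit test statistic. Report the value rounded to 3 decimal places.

test statistic = 26.353

n = 113; E_i = n·p_i = [26.90, 21.52, 10.76, 26.90, 26.90]
χ² = (38−26.90)²/26.90 + (27−21.52)²/21.52 + (20−10.76)²/10.76 + (13−26.90)²/26.90 + (15−26.90)²/26.90 = 26.3527
df = 4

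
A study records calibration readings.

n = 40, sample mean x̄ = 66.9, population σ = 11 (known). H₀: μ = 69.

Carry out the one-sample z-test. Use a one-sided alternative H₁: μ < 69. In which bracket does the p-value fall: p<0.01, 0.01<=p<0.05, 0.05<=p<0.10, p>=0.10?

p-value bracket: p>=0.10

SE = σ/√n = 11/√40 = 1.7393
z = (x̄−μ₀)/SE = (66.9−69)/1.7393 = -1.2074
p-value (one-sided, H₁ less) = 0.11364
→ bracket: p>=0.10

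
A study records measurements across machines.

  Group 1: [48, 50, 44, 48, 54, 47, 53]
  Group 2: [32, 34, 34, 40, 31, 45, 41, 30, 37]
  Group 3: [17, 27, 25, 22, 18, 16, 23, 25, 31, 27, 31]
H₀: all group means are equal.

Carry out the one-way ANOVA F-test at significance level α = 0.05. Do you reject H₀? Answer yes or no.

reject H₀: yes

Group means [49.14, 36.00, 23.82], grand mean 34.444
SSB = Σnᵢ(x̄ᵢ−x̄)² = 2776.173; SSW = ΣΣ(x−x̄ᵢ)² = 552.494
MSB = 2776.173/2 = 1388.0866; MSW = 552.494/24 = 23.0206
F = MSB/MSW = 60.2977
df = (2, 24)
p-value (upper-tail) = 0.00000
At α=0.05: p < α → reject H₀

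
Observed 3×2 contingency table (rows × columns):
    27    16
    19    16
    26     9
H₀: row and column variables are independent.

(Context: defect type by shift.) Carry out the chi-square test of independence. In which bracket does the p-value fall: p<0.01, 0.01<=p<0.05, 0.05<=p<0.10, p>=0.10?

p-value bracket: p>=0.10

Row totals [43, 35, 35], col totals [72, 41], n=113
χ² = (27−27.40)²/27.40 + (16−15.60)²/15.60 + (19−22.30)²/22.30 + (16−12.70)²/12.70 + (26−22.30)²/22.30 + (9−12.70)²/12.70 = 3.0536
df = 2
p-value (upper-tail) = 0.21723
→ bracket: p>=0.10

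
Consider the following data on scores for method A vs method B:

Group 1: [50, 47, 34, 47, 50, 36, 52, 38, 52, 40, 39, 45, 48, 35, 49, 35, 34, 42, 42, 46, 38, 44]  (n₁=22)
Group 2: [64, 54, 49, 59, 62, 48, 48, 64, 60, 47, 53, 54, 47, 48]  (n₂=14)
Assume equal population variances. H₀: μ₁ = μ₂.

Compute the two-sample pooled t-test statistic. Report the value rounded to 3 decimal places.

x̄₁=42.864, s₁=6.105, n₁=22
x̄₂=54.071, s₂=6.545, n₂=14
s_p² = [21·6.105² + 13·6.545²]/34 = 39.3976
SE = √(s_p²·(1/22+1/14)) = 2.1459
t = (42.864−54.071)/2.1459 = -5.2229
df = 34

test statistic = -5.223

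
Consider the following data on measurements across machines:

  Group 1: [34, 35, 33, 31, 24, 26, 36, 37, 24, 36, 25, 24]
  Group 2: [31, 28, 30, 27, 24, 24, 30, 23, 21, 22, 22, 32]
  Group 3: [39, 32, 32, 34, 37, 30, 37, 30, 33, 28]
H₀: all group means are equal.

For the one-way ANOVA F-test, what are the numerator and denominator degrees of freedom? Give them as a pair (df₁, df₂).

k = 3 groups, N = 34 total
df = (k−1, N−k) = (3−1, 34−3) = (2, 31)

degrees of freedom = [2, 31]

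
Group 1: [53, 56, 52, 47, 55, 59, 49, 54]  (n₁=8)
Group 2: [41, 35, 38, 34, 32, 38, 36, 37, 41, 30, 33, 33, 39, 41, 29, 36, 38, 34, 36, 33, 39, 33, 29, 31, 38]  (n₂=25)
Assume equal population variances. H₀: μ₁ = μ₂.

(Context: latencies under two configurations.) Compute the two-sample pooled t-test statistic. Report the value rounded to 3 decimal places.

test statistic = 11.845

x̄₁=53.125, s₁=3.834, n₁=8
x̄₂=35.360, s₂=3.650, n₂=25
s_p² = [7·3.834² + 24·3.650²]/31 = 13.6334
SE = √(s_p²·(1/8+1/25)) = 1.4998
t = (53.125−35.360)/1.4998 = 11.8446
df = 31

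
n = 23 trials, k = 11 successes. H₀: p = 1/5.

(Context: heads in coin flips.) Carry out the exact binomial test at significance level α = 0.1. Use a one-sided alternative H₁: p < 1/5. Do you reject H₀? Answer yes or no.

reject H₀: no

Exact binomial: n=23, k=11, p₀=1/5=0.2000
P(X≤11) from Σ C(n,i)·p₀^i·(1−p₀)^(n−i)
p-value (one-sided, H₁ less) = 0.99940
At α=0.1: p ≥ α → fail to reject H₀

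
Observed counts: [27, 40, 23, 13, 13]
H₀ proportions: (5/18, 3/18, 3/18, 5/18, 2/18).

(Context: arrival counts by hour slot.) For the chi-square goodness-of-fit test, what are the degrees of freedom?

df = k − 1 = 5 − 1 = 4

degrees of freedom = 4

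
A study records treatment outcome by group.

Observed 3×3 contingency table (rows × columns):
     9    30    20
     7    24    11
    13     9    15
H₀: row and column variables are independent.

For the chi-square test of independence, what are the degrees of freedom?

df = (r−1)(c−1) = (3−1)·(3−1) = 4

degrees of freedom = 4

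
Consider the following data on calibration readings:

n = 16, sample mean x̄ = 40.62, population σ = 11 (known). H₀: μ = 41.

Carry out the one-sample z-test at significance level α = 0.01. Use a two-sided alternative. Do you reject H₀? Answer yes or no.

SE = σ/√n = 11/√16 = 2.7500
z = (x̄−μ₀)/SE = (40.62−41)/2.7500 = -0.1382
p-value (two-sided) = 0.89010
At α=0.01: p ≥ α → fail to reject H₀

reject H₀: no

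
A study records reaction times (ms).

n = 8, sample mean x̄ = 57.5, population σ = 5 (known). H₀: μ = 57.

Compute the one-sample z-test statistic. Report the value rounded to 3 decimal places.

test statistic = 0.283

SE = σ/√n = 5/√8 = 1.7678
z = (x̄−μ₀)/SE = (57.5−57)/1.7678 = 0.2828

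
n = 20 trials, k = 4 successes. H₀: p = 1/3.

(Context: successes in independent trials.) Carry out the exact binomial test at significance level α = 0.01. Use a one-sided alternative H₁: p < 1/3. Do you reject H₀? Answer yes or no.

Exact binomial: n=20, k=4, p₀=1/3=0.3333
P(X≤4) from Σ C(n,i)·p₀^i·(1−p₀)^(n−i)
p-value (one-sided, H₁ less) = 0.15151
At α=0.01: p ≥ α → fail to reject H₀

reject H₀: no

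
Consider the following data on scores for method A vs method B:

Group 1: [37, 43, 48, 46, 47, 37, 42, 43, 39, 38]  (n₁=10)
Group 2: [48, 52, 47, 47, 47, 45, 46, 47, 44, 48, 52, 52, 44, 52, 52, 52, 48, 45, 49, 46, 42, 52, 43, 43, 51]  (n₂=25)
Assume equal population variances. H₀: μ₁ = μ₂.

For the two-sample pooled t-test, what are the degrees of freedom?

df = n₁ + n₂ − 2 = 10 + 25 − 2 = 33

degrees of freedom = 33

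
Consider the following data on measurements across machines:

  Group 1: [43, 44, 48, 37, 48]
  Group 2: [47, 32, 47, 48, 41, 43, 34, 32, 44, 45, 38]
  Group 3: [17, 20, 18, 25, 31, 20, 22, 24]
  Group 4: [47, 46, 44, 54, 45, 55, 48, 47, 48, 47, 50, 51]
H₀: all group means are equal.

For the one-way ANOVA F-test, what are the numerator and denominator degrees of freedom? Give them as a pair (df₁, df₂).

k = 4 groups, N = 36 total
df = (k−1, N−k) = (4−1, 36−4) = (3, 32)

degrees of freedom = [3, 32]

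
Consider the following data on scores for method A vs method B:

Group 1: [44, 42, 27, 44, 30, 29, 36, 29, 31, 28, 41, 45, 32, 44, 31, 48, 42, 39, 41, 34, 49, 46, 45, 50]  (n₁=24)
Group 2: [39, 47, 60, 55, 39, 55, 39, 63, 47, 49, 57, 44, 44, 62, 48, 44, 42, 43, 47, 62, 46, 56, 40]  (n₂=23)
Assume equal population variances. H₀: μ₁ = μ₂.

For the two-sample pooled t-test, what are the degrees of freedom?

df = n₁ + n₂ − 2 = 24 + 23 − 2 = 45

degrees of freedom = 45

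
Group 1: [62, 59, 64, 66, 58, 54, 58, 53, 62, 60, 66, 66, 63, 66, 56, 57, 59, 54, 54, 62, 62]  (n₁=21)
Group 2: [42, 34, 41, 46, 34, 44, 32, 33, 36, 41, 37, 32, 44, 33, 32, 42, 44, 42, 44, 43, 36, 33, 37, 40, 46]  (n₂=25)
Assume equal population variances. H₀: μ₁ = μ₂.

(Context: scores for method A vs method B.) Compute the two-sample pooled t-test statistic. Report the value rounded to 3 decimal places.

x̄₁=60.048, s₁=4.341, n₁=21
x̄₂=38.720, s₂=4.912, n₂=25
s_p² = [20·4.341² + 24·4.912²]/44 = 21.7271
SE = √(s_p²·(1/21+1/25)) = 1.3797
t = (60.048−38.720)/1.3797 = 15.4576
df = 44

test statistic = 15.458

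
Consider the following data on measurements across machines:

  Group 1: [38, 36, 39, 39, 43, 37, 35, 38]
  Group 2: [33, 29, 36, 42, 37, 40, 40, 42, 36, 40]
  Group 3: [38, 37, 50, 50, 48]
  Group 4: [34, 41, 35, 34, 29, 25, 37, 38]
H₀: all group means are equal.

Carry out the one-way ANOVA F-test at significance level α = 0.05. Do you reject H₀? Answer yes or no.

Group means [38.12, 37.50, 44.60, 34.12], grand mean 37.935
SSB = Σnᵢ(x̄ᵢ−x̄)² = 340.421; SSW = ΣΣ(x−x̄ᵢ)² = 549.450
MSB = 340.421/3 = 113.4737; MSW = 549.450/27 = 20.3500
F = MSB/MSW = 5.5761
df = (3, 27)
p-value (upper-tail) = 0.00413
At α=0.05: p < α → reject H₀

reject H₀: yes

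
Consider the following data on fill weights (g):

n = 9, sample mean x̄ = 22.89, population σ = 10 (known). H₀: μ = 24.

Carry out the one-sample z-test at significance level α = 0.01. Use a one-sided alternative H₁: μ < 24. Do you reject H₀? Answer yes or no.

reject H₀: no

SE = σ/√n = 10/√9 = 3.3333
z = (x̄−μ₀)/SE = (22.89−24)/3.3333 = -0.3330
p-value (one-sided, H₁ less) = 0.36957
At α=0.01: p ≥ α → fail to reject H₀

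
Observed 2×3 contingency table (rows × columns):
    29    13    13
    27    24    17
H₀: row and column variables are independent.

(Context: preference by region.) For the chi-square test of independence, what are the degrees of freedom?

df = (r−1)(c−1) = (2−1)·(3−1) = 2

degrees of freedom = 2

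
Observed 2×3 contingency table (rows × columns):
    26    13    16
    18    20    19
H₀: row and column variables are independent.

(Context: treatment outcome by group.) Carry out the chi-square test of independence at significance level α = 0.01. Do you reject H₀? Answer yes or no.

reject H₀: no

Row totals [55, 57], col totals [44, 33, 35], n=112
χ² = (26−21.61)²/21.61 + (13−16.21)²/16.21 + (16−17.19)²/17.19 + (18−22.39)²/22.39 + (20−16.79)²/16.79 + (19−17.81)²/17.81 = 3.1618
df = 2
p-value (upper-tail) = 0.20579
At α=0.01: p ≥ α → fail to reject H₀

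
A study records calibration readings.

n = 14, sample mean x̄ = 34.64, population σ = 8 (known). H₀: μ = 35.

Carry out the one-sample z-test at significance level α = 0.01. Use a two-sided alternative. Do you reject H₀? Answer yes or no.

SE = σ/√n = 8/√14 = 2.1381
z = (x̄−μ₀)/SE = (34.64−35)/2.1381 = -0.1684
p-value (two-sided) = 0.86629
At α=0.01: p ≥ α → fail to reject H₀

reject H₀: no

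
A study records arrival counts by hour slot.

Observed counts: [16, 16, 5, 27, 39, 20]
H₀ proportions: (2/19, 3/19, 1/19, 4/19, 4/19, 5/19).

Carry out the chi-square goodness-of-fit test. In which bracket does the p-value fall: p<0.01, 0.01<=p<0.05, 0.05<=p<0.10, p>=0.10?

p-value bracket: 0.01<=p<0.05

n = 123; E_i = n·p_i = [12.95, 19.42, 6.47, 25.89, 25.89, 32.37]
χ² = (16−12.95)²/12.95 + (16−19.42)²/19.42 + (5−6.47)²/6.47 + (27−25.89)²/25.89 + (39−25.89)²/25.89 + (20−32.37)²/32.37 = 13.0637
df = 5
p-value (upper-tail) = 0.02279
→ bracket: 0.01<=p<0.05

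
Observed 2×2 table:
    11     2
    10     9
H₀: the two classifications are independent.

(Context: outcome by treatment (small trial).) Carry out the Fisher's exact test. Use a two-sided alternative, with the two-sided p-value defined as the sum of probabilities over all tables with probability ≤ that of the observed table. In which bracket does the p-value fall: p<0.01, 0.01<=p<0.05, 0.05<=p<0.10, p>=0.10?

p-value bracket: p>=0.10

Margins: r₁=13, r₂=19, c₁=21, c₂=11, n=32
p_obs = C(13,11)·C(19,10)/C(32,21); sum pmf over tables with pmf ≤ p_obs
p-value (two-sided) = 0.12795
→ bracket: p>=0.10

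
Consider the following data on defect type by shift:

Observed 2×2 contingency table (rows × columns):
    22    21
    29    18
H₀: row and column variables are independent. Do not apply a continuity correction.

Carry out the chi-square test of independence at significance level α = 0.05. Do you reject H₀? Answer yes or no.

Row totals [43, 47], col totals [51, 39], n=90
χ² = (22−24.37)²/24.37 + (21−18.63)²/18.63 + (29−26.63)²/26.63 + (18−20.37)²/20.37 = 1.0158
df = 1
p-value (upper-tail) = 0.31352
At α=0.05: p ≥ α → fail to reject H₀

reject H₀: no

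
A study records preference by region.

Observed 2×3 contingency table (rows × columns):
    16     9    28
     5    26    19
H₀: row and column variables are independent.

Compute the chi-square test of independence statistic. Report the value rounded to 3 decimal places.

test statistic = 15.668

Row totals [53, 50], col totals [21, 35, 47], n=103
χ² = (16−10.81)²/10.81 + (9−18.01)²/18.01 + (28−24.18)²/24.18 + (5−10.19)²/10.19 + (26−16.99)²/16.99 + (19−22.82)²/22.82 = 15.6684
df = 2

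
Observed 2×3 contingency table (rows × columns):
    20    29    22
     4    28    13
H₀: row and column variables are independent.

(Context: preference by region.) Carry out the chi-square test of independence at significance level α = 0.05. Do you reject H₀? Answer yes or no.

reject H₀: yes

Row totals [71, 45], col totals [24, 57, 35], n=116
χ² = (20−14.69)²/14.69 + (29−34.89)²/34.89 + (22−21.42)²/21.42 + (4−9.31)²/9.31 + (28−22.11)²/22.11 + (13−13.58)²/13.58 = 7.5502
df = 2
p-value (upper-tail) = 0.02293
At α=0.05: p < α → reject H₀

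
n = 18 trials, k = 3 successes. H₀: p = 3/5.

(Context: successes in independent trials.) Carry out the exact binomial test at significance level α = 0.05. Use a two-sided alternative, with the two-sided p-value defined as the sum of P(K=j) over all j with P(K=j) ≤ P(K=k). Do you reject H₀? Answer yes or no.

Exact binomial: n=18, k=3, p₀=3/5=0.6000
P(X=j) = C(n,j)·p₀^j·(1−p₀)^(n−j); p = Σ P(X=j) over j with P(X=j) ≤ P(X=3)
p-value (two-sided) = 0.00032
At α=0.05: p < α → reject H₀

reject H₀: yes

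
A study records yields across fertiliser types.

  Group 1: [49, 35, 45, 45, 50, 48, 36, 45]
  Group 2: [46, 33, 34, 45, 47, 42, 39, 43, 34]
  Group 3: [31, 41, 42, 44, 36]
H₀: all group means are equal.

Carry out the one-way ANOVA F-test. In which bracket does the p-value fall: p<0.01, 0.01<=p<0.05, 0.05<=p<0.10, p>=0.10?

p-value bracket: p>=0.10

Group means [44.12, 40.33, 38.80], grand mean 41.364
SSB = Σnᵢ(x̄ᵢ−x̄)² = 103.416; SSW = ΣΣ(x−x̄ᵢ)² = 579.675
MSB = 103.416/2 = 51.7080; MSW = 579.675/19 = 30.5092
F = MSB/MSW = 1.6948
df = (2, 19)
p-value (upper-tail) = 0.21024
→ bracket: p>=0.10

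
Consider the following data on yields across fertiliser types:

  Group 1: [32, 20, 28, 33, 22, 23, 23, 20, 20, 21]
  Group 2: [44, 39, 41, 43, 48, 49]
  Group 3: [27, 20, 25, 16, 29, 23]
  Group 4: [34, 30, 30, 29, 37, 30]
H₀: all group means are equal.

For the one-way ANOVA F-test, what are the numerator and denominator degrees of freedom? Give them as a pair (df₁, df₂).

k = 4 groups, N = 28 total
df = (k−1, N−k) = (4−1, 28−4) = (3, 24)

degrees of freedom = [3, 24]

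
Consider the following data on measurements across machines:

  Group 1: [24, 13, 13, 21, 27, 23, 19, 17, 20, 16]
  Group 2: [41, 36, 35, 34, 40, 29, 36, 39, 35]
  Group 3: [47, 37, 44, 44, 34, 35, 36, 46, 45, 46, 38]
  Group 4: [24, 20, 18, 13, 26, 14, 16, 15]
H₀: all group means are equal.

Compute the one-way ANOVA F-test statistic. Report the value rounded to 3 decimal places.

Group means [19.30, 36.11, 41.09, 18.25], grand mean 29.368
SSB = Σnᵢ(x̄ᵢ−x̄)² = 3923.444; SSW = ΣΣ(x−x̄ᵢ)² = 711.398
MSB = 3923.444/3 = 1307.8147; MSW = 711.398/34 = 20.9235
F = MSB/MSW = 62.5047
df = (3, 34)

test statistic = 62.505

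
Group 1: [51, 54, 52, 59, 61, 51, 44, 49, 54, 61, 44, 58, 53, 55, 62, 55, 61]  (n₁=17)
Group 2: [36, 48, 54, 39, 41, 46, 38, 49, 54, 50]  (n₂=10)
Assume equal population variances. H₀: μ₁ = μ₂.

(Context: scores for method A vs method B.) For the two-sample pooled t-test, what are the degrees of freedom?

degrees of freedom = 25

df = n₁ + n₂ − 2 = 17 + 10 − 2 = 25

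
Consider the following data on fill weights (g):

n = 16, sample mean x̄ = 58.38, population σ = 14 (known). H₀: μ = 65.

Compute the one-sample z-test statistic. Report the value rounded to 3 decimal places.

test statistic = -1.891

SE = σ/√n = 14/√16 = 3.5000
z = (x̄−μ₀)/SE = (58.38−65)/3.5000 = -1.8914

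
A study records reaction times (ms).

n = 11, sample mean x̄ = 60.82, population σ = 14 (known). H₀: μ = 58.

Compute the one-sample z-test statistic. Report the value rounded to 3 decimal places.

test statistic = 0.668

SE = σ/√n = 14/√11 = 4.2212
z = (x̄−μ₀)/SE = (60.82−58)/4.2212 = 0.6681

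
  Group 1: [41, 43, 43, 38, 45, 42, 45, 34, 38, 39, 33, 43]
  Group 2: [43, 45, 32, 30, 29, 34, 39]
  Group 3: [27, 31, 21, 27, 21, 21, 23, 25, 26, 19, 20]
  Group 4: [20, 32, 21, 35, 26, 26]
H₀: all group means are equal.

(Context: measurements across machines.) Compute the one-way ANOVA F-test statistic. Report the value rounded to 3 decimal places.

Group means [40.33, 36.00, 23.73, 26.67], grand mean 32.139
SSB = Σnᵢ(x̄ᵢ−x̄)² = 1868.124; SSW = ΣΣ(x−x̄ᵢ)² = 734.182
MSB = 1868.124/3 = 622.7079; MSW = 734.182/32 = 22.9432
F = MSB/MSW = 27.1413
df = (3, 32)

test statistic = 27.141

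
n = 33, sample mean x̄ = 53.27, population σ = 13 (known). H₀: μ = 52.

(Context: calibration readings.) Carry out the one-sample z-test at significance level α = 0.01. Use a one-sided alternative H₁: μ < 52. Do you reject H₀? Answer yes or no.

reject H₀: no

SE = σ/√n = 13/√33 = 2.2630
z = (x̄−μ₀)/SE = (53.27−52)/2.2630 = 0.5612
p-value (one-sided, H₁ less) = 0.71267
At α=0.01: p ≥ α → fail to reject H₀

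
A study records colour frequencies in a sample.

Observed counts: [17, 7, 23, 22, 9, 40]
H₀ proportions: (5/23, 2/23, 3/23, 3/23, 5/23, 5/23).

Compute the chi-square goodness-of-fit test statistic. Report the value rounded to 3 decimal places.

test statistic = 29.388

n = 118; E_i = n·p_i = [25.65, 10.26, 15.39, 15.39, 25.65, 25.65]
χ² = (17−25.65)²/25.65 + (7−10.26)²/10.26 + (23−15.39)²/15.39 + (22−15.39)²/15.39 + (9−25.65)²/25.65 + (40−25.65)²/25.65 = 29.3884
df = 5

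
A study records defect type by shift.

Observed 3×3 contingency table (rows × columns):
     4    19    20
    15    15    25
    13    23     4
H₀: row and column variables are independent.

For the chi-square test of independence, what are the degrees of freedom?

degrees of freedom = 4

df = (r−1)(c−1) = (3−1)·(3−1) = 4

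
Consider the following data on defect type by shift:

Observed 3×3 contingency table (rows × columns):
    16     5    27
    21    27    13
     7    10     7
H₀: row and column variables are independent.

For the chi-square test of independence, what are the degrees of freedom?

degrees of freedom = 4

df = (r−1)(c−1) = (3−1)·(3−1) = 4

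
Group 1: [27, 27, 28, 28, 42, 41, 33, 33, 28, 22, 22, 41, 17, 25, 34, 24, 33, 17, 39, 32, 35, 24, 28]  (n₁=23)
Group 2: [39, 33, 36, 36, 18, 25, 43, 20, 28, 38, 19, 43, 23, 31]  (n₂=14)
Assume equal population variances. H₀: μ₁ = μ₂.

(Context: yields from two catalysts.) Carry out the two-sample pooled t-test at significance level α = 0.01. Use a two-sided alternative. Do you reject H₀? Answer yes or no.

reject H₀: no

x̄₁=29.565, s₁=7.172, n₁=23
x̄₂=30.857, s₂=8.761, n₂=14
s_p² = [22·7.172² + 13·8.761²]/35 = 60.8390
SE = √(s_p²·(1/23+1/14)) = 2.6440
t = (29.565−30.857)/2.6440 = -0.4886
df = 35
p-value (two-sided) = 0.62816
At α=0.01: p ≥ α → fail to reject H₀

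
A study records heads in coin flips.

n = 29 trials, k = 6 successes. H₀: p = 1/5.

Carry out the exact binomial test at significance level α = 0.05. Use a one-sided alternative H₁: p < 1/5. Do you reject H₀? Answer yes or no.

Exact binomial: n=29, k=6, p₀=1/5=0.2000
P(X≤6) from Σ C(n,i)·p₀^i·(1−p₀)^(n−i)
p-value (one-sided, H₁ less) = 0.64286
At α=0.05: p ≥ α → fail to reject H₀

reject H₀: no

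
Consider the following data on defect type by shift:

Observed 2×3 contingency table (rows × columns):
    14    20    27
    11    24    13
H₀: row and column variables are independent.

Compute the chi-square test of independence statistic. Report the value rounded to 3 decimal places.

Row totals [61, 48], col totals [25, 44, 40], n=109
χ² = (14−13.99)²/13.99 + (20−24.62)²/24.62 + (27−22.39)²/22.39 + (11−11.01)²/11.01 + (24−19.38)²/19.38 + (13−17.61)²/17.61 = 4.1320
df = 2

test statistic = 4.132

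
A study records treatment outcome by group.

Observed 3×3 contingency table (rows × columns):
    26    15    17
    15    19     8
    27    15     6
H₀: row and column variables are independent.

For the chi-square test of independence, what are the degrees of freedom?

degrees of freedom = 4

df = (r−1)(c−1) = (3−1)·(3−1) = 4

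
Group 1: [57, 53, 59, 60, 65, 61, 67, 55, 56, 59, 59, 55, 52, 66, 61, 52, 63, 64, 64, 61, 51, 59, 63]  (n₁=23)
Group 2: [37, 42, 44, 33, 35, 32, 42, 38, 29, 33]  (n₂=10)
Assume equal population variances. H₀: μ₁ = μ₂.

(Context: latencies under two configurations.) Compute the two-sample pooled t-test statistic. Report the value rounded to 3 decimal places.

x̄₁=59.217, s₁=4.700, n₁=23
x̄₂=36.500, s₂=4.972, n₂=10
s_p² = [22·4.700² + 9·4.972²]/31 = 22.8520
SE = √(s_p²·(1/23+1/10)) = 1.8107
t = (59.217−36.500)/1.8107 = 12.5459
df = 31

test statistic = 12.546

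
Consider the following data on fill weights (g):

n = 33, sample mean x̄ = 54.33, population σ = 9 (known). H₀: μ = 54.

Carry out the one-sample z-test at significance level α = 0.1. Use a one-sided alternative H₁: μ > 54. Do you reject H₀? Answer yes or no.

reject H₀: no

SE = σ/√n = 9/√33 = 1.5667
z = (x̄−μ₀)/SE = (54.33−54)/1.5667 = 0.2106
p-value (one-sided, H₁ greater) = 0.41659
At α=0.1: p ≥ α → fail to reject H₀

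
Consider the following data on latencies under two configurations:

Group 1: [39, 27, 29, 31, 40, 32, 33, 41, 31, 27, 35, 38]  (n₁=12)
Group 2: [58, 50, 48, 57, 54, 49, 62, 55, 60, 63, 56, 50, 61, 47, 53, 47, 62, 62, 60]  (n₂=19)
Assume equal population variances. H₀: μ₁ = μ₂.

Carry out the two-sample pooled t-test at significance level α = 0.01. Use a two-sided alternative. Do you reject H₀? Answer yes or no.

x̄₁=33.583, s₁=4.963, n₁=12
x̄₂=55.474, s₂=5.651, n₂=19
s_p² = [11·4.963² + 18·5.651²]/29 = 29.1605
SE = √(s_p²·(1/12+1/19)) = 1.9912
t = (33.583−55.474)/1.9912 = -10.9937
df = 29
p-value (two-sided) = 0.00000
At α=0.01: p < α → reject H₀

reject H₀: yes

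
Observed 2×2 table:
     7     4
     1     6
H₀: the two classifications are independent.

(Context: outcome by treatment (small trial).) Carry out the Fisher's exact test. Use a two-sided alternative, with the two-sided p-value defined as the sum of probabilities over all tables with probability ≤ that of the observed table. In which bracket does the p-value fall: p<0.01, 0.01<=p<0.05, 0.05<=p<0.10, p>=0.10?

Margins: r₁=11, r₂=7, c₁=8, c₂=10, n=18
p_obs = C(11,7)·C(7,1)/C(18,8); sum pmf over tables with pmf ≤ p_obs
p-value (two-sided) = 0.06561
→ bracket: 0.05<=p<0.10

p-value bracket: 0.05<=p<0.10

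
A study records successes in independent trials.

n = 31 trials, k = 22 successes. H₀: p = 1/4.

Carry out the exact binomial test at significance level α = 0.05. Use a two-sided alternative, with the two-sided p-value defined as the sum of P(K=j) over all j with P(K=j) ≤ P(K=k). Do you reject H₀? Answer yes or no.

Exact binomial: n=31, k=22, p₀=1/4=0.2500
P(X=j) = C(n,j)·p₀^j·(1−p₀)^(n−j); p = Σ P(X=j) over j with P(X=j) ≤ P(X=22)
p-value (two-sided) = 0.00000
At α=0.05: p < α → reject H₀

reject H₀: yes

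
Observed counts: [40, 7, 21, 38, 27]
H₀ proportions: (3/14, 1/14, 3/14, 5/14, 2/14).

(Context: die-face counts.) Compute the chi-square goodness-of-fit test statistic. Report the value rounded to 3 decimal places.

test statistic = 12.540

n = 133; E_i = n·p_i = [28.50, 9.50, 28.50, 47.50, 19.00]
χ² = (40−28.50)²/28.50 + (7−9.50)²/9.50 + (21−28.50)²/28.50 + (38−47.50)²/47.50 + (27−19.00)²/19.00 = 12.5404
df = 4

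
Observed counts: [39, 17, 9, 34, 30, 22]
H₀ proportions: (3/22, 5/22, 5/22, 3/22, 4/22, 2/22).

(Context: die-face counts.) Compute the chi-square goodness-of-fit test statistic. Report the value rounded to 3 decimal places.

n = 151; E_i = n·p_i = [20.59, 34.32, 34.32, 20.59, 27.45, 13.73]
χ² = (39−20.59)²/20.59 + (17−34.32)²/34.32 + (9−34.32)²/34.32 + (34−20.59)²/20.59 + (30−27.45)²/27.45 + (22−13.73)²/13.73 = 57.8300
df = 5

test statistic = 57.830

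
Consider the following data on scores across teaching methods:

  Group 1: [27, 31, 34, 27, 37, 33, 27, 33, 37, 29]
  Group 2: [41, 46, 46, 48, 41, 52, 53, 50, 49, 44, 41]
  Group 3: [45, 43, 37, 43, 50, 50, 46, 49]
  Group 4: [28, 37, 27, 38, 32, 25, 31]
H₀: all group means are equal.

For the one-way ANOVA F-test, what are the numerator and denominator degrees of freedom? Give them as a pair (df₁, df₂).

degrees of freedom = [3, 32]

k = 4 groups, N = 36 total
df = (k−1, N−k) = (4−1, 36−4) = (3, 32)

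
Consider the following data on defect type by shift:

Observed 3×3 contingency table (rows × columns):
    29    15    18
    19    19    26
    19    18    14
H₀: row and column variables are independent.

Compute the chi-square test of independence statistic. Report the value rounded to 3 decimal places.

Row totals [62, 64, 51], col totals [67, 52, 58], n=177
χ² = (29−23.47)²/23.47 + (15−18.21)²/18.21 + (18−20.32)²/20.32 + (19−24.23)²/24.23 + (19−18.80)²/18.80 + (26−20.97)²/20.97 + (19−19.31)²/19.31 + (18−14.98)²/14.98 + (14−16.71)²/16.71 = 5.5224
df = 4

test statistic = 5.522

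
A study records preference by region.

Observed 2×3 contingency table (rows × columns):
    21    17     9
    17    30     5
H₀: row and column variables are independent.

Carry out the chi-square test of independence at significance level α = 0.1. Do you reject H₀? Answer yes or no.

reject H₀: yes

Row totals [47, 52], col totals [38, 47, 14], n=99
χ² = (21−18.04)²/18.04 + (17−22.31)²/22.31 + (9−6.65)²/6.65 + (17−19.96)²/19.96 + (30−24.69)²/24.69 + (5−7.35)²/7.35 = 4.9197
df = 2
p-value (upper-tail) = 0.08545
At α=0.1: p < α → reject H₀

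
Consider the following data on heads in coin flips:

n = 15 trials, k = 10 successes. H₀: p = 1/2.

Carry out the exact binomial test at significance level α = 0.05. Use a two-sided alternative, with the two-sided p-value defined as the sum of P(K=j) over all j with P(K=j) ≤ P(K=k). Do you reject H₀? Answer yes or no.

Exact binomial: n=15, k=10, p₀=1/2=0.5000
P(X=j) = C(n,j)·p₀^j·(1−p₀)^(n−j); p = Σ P(X=j) over j with P(X=j) ≤ P(X=10)
p-value (two-sided) = 0.30176
At α=0.05: p ≥ α → fail to reject H₀

reject H₀: no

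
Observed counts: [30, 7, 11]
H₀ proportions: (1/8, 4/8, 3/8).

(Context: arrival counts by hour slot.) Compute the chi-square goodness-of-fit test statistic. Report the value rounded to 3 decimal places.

test statistic = 110.764

n = 48; E_i = n·p_i = [6.00, 24.00, 18.00]
χ² = (30−6.00)²/6.00 + (7−24.00)²/24.00 + (11−18.00)²/18.00 = 110.7639
df = 2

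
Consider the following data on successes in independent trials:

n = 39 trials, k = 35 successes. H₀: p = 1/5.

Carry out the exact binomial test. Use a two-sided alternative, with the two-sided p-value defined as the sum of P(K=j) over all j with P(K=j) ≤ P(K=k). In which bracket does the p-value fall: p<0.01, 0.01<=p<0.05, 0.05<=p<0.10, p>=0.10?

Exact binomial: n=39, k=35, p₀=1/5=0.2000
P(X=j) = C(n,j)·p₀^j·(1−p₀)^(n−j); p = Σ P(X=j) over j with P(X=j) ≤ P(X=35)
p-value (two-sided) = 0.00000
→ bracket: p<0.01

p-value bracket: p<0.01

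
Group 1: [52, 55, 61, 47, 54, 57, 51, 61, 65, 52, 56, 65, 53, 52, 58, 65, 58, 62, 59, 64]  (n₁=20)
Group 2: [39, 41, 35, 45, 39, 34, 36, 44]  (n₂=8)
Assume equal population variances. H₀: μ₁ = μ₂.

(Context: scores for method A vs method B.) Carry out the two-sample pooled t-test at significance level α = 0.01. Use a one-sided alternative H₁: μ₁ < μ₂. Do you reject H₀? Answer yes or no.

x̄₁=57.350, s₁=5.344, n₁=20
x̄₂=39.125, s₂=4.051, n₂=8
s_p² = [19·5.344² + 7·4.051²]/26 = 25.2856
SE = √(s_p²·(1/20+1/8)) = 2.1036
t = (57.350−39.125)/2.1036 = 8.6639
df = 26
p-value (one-sided, H₁ less) = 1.00000
At α=0.01: p ≥ α → fail to reject H₀

reject H₀: no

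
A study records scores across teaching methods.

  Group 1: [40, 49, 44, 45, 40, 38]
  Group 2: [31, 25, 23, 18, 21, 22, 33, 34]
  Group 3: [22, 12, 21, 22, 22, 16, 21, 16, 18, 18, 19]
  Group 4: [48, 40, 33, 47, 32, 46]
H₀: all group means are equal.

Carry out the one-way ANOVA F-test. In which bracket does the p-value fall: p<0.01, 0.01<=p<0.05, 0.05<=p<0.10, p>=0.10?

Group means [42.67, 25.88, 18.82, 41.00], grand mean 29.548
SSB = Σnᵢ(x̄ᵢ−x̄)² = 3193.833; SSW = ΣΣ(x−x̄ᵢ)² = 695.845
MSB = 3193.833/3 = 1064.6109; MSW = 695.845/27 = 25.7720
F = MSB/MSW = 41.3088
df = (3, 27)
p-value (upper-tail) = 0.00000
→ bracket: p<0.01

p-value bracket: p<0.01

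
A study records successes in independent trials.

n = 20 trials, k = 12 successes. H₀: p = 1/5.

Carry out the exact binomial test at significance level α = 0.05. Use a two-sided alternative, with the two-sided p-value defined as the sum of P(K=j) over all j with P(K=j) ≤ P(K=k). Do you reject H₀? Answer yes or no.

Exact binomial: n=20, k=12, p₀=1/5=0.2000
P(X=j) = C(n,j)·p₀^j·(1−p₀)^(n−j); p = Σ P(X=j) over j with P(X=j) ≤ P(X=12)
p-value (two-sided) = 0.00010
At α=0.05: p < α → reject H₀

reject H₀: yes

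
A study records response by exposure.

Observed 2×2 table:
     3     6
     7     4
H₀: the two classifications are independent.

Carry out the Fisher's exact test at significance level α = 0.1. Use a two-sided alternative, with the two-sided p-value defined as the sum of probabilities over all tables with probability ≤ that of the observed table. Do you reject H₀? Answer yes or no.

Margins: r₁=9, r₂=11, c₁=10, c₂=10, n=20
p_obs = C(9,3)·C(11,7)/C(20,10); sum pmf over tables with pmf ≤ p_obs
p-value (two-sided) = 0.36985
At α=0.1: p ≥ α → fail to reject H₀

reject H₀: no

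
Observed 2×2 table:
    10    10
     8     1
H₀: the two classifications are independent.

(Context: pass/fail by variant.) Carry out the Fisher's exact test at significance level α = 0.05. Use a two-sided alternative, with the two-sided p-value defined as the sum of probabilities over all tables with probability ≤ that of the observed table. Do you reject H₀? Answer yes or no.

reject H₀: no

Margins: r₁=20, r₂=9, c₁=18, c₂=11, n=29
p_obs = C(20,10)·C(9,8)/C(29,18); sum pmf over tables with pmf ≤ p_obs
p-value (two-sided) = 0.09590
At α=0.05: p ≥ α → fail to reject H₀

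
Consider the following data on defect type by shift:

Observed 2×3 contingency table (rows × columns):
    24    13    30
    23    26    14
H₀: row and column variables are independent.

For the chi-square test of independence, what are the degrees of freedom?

df = (r−1)(c−1) = (2−1)·(3−1) = 2

degrees of freedom = 2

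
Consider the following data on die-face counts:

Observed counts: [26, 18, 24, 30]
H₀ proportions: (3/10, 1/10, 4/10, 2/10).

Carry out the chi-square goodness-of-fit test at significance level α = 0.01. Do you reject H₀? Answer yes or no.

reject H₀: yes

n = 98; E_i = n·p_i = [29.40, 9.80, 39.20, 19.60]
χ² = (26−29.40)²/29.40 + (18−9.80)²/9.80 + (24−39.20)²/39.20 + (30−19.60)²/19.60 = 18.6667
df = 3
p-value (upper-tail) = 0.00032
At α=0.01: p < α → reject H₀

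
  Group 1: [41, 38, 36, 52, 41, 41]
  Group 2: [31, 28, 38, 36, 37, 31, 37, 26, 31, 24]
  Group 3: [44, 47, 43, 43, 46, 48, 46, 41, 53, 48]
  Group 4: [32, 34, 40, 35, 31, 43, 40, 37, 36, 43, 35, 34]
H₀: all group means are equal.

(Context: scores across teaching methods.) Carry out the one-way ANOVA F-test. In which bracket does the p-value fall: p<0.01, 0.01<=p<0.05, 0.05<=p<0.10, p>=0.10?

p-value bracket: p<0.01

Group means [41.50, 31.90, 45.90, 36.67], grand mean 38.605
SSB = Σnᵢ(x̄ᵢ−x̄)² = 1077.112; SSW = ΣΣ(x−x̄ᵢ)² = 655.967
MSB = 1077.112/3 = 359.0374; MSW = 655.967/34 = 19.2931
F = MSB/MSW = 18.6096
df = (3, 34)
p-value (upper-tail) = 0.00000
→ bracket: p<0.01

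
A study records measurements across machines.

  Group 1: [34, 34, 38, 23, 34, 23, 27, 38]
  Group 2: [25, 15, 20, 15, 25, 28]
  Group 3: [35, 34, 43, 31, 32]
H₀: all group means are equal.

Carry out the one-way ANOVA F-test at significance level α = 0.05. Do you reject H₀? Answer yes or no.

reject H₀: yes

Group means [31.38, 21.33, 35.00], grand mean 29.158
SSB = Σnᵢ(x̄ᵢ−x̄)² = 577.318; SSW = ΣΣ(x−x̄ᵢ)² = 511.208
MSB = 577.318/2 = 288.6590; MSW = 511.208/16 = 31.9505
F = MSB/MSW = 9.0346
df = (2, 16)
p-value (upper-tail) = 0.00237
At α=0.05: p < α → reject H₀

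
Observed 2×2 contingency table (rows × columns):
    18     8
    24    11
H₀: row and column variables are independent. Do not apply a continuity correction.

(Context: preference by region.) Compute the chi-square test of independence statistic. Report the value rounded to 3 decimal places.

test statistic = 0.003

Row totals [26, 35], col totals [42, 19], n=61
χ² = (18−17.90)²/17.90 + (8−8.10)²/8.10 + (24−24.10)²/24.10 + (11−10.90)²/10.90 = 0.0030
df = 1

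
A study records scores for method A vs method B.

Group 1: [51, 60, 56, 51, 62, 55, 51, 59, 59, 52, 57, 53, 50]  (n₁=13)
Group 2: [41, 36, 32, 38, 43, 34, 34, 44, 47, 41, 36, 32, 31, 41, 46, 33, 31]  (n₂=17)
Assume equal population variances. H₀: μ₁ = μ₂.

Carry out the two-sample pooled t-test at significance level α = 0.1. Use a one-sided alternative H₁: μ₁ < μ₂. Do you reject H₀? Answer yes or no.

x̄₁=55.077, s₁=4.051, n₁=13
x̄₂=37.647, s₂=5.396, n₂=17
s_p² = [12·4.051² + 16·5.396²]/28 = 23.6716
SE = √(s_p²·(1/13+1/17)) = 1.7926
t = (55.077−37.647)/1.7926 = 9.7233
df = 28
p-value (one-sided, H₁ less) = 1.00000
At α=0.1: p ≥ α → fail to reject H₀

reject H₀: no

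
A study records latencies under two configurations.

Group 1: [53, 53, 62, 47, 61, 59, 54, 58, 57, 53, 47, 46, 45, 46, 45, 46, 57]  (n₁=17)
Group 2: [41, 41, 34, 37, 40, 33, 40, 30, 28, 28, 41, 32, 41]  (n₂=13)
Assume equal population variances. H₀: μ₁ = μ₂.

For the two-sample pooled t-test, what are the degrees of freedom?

degrees of freedom = 28

df = n₁ + n₂ − 2 = 17 + 13 − 2 = 28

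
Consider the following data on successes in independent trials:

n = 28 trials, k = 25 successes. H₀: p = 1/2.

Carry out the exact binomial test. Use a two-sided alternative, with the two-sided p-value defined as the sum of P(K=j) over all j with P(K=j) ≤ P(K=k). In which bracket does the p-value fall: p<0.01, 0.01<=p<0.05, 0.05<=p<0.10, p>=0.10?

p-value bracket: p<0.01

Exact binomial: n=28, k=25, p₀=1/2=0.5000
P(X=j) = C(n,j)·p₀^j·(1−p₀)^(n−j); p = Σ P(X=j) over j with P(X=j) ≤ P(X=25)
p-value (two-sided) = 0.00003
→ bracket: p<0.01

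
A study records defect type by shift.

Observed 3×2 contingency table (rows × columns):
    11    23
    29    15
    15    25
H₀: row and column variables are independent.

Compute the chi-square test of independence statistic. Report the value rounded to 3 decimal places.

Row totals [34, 44, 40], col totals [55, 63], n=118
χ² = (11−15.85)²/15.85 + (23−18.15)²/18.15 + (29−20.51)²/20.51 + (15−23.49)²/23.49 + (15−18.64)²/18.64 + (25−21.36)²/21.36 = 10.6966
df = 2

test statistic = 10.697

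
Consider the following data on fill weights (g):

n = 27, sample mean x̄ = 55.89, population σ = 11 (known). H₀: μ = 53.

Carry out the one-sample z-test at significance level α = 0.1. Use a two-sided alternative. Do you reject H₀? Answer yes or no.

reject H₀: no

SE = σ/√n = 11/√27 = 2.1170
z = (x̄−μ₀)/SE = (55.89−53)/2.1170 = 1.3652
p-value (two-sided) = 0.17220
At α=0.1: p ≥ α → fail to reject H₀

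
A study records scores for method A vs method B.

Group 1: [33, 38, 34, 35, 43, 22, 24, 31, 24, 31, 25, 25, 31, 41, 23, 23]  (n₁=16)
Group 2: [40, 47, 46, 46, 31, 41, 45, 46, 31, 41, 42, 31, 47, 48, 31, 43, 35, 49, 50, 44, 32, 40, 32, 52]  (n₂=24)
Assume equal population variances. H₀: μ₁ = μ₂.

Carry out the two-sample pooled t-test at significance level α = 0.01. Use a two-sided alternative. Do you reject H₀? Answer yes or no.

reject H₀: yes

x̄₁=30.188, s₁=6.784, n₁=16
x̄₂=41.250, s₂=6.886, n₂=24
s_p² = [15·6.784² + 23·6.886²]/38 = 46.8668
SE = √(s_p²·(1/16+1/24)) = 2.2095
t = (30.188−41.250)/2.2095 = -5.0068
df = 38
p-value (two-sided) = 0.00001
At α=0.01: p < α → reject H₀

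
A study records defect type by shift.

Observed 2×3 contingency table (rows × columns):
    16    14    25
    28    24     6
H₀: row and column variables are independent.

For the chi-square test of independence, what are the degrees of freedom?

df = (r−1)(c−1) = (2−1)·(3−1) = 2

degrees of freedom = 2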